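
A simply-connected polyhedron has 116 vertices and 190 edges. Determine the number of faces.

Here V − E + F = 2.
F = 2 − V + E = 2 − 116 + 190 = 76.

76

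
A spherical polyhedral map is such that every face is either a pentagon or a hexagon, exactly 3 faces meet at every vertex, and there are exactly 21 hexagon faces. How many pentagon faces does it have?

Let x be the number of pentagons; then F = 21 + x.
Edge–face incidences: 2E = 6·21 + 5·x = 126 + 5x.
Every vertex has degree 3, so 3V = 2E.
Euler: V − E + F = 2 ⇒ (2E)/3 − E + (21 + x) = 2.
Multiply by 6: 2·(2E) − 3·(2E) + 6·(21 + x) = 12, i.e. 126 + 6x − (126 + 5x) = 12.
Collecting terms: x = 12.
Then 2E = 126 + 5·12 = 186, so E = 93, V = 2E/3 = 62, F = 21 + 12 = 33.

12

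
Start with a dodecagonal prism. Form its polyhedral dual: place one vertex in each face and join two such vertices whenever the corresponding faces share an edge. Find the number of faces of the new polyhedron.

The base solid has V = 24, E = 36, F = 14.
The dual swaps V and F and preserves E: V′ = F = 14, E′ = E = 36, F′ = V = 24.

24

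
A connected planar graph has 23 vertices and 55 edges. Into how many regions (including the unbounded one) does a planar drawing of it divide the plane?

34

Euler's formula for a connected plane graph: V − E + F = 2, so F = 2 − 23 + 55 = 34.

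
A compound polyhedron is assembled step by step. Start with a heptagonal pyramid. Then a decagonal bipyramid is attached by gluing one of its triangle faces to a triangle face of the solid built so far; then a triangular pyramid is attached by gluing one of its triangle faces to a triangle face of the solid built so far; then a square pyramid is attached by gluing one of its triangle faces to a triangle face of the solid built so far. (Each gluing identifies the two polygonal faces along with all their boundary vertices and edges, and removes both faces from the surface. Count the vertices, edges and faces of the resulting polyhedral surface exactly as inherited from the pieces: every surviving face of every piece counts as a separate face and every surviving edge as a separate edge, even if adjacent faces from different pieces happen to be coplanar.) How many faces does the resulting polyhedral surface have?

A heptagonal pyramid: V=8, E=14, F=8.
Attach a decagonal bipyramid (V=12, E=30, F=20) along a 3-gon: merge 3 vertices and 3 edges, delete both glued faces → V=17, E=41, F=26.
Attach a triangular pyramid (V=4, E=6, F=4) along a 3-gon: merge 3 vertices and 3 edges, delete both glued faces → V=18, E=44, F=28.
Attach a square pyramid (V=5, E=8, F=5) along a 3-gon: merge 3 vertices and 3 edges, delete both glued faces → V=20, E=49, F=31.
Check: V − E + F = 20 − 49 + 31 = 2.

31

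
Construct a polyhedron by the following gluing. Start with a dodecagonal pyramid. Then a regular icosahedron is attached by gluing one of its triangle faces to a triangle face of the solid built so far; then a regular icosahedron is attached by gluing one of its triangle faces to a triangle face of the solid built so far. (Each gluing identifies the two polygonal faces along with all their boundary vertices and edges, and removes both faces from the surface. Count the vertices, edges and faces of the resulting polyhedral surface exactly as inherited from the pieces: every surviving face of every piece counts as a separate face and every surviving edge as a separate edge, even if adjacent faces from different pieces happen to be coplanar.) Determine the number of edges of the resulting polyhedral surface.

A dodecagonal pyramid: V=13, E=24, F=13.
Attach a regular icosahedron (V=12, E=30, F=20) along a 3-gon: merge 3 vertices and 3 edges, delete both glued faces → V=22, E=51, F=31.
Attach a regular icosahedron (V=12, E=30, F=20) along a 3-gon: merge 3 vertices and 3 edges, delete both glued faces → V=31, E=78, F=49.
Check: V − E + F = 31 − 78 + 49 = 2.

78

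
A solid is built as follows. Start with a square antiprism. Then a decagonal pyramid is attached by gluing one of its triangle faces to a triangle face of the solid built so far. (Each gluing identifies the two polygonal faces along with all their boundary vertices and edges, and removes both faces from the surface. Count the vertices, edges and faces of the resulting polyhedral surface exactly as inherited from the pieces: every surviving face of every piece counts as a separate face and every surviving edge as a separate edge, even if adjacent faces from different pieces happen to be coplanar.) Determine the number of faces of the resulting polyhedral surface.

A square antiprism: V=8, E=16, F=10.
Attach a decagonal pyramid (V=11, E=20, F=11) along a 3-gon: merge 3 vertices and 3 edges, delete both glued faces → V=16, E=33, F=19.
Check: V − E + F = 16 − 33 + 19 = 2.

19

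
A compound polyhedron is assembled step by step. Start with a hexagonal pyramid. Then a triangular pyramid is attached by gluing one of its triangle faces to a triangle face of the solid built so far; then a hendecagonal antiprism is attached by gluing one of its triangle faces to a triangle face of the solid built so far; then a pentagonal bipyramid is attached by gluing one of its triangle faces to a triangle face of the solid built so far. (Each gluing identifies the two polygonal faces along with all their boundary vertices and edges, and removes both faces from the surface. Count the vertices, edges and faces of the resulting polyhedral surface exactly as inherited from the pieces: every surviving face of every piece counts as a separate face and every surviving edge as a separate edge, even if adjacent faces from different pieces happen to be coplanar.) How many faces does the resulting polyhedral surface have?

39

A hexagonal pyramid: V=7, E=12, F=7.
Attach a triangular pyramid (V=4, E=6, F=4) along a 3-gon: merge 3 vertices and 3 edges, delete both glued faces → V=8, E=15, F=9.
Attach a hendecagonal antiprism (V=22, E=44, F=24) along a 3-gon: merge 3 vertices and 3 edges, delete both glued faces → V=27, E=56, F=31.
Attach a pentagonal bipyramid (V=7, E=15, F=10) along a 3-gon: merge 3 vertices and 3 edges, delete both glued faces → V=31, E=68, F=39.
Check: V − E + F = 31 − 68 + 39 = 2.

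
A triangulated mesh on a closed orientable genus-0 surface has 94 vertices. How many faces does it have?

χ = 2 − 2·0 = 2, and every face is a triangle so 3F = 2E.
V − E + F = 2 with E = 3F/2 gives 94 − (3/2 − 1)·F = 2, so F = 184 and E = 276.

184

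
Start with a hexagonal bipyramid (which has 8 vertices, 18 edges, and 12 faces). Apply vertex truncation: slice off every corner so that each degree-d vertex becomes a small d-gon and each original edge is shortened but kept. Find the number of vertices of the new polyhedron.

Truncation replaces each original edge-end by a new vertex, so V′ = 2E = 36.
Each original edge survives, and each old vertex of degree d contributes d new edges; summing degrees gives Σd = 2E, so E′ = E + 2E = 3E = 54.
Each original face survives and each original vertex becomes one new face: F′ = F + V = 20.

36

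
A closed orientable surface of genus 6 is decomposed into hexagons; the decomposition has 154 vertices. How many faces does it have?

82

χ = 2 − 2·6 = -10, and every face is a hexagon so 6F = 2E.
V − E + F = -10 with E = 6F/2 gives 154 − (6/2 − 1)·F = -10, so F = 82 and E = 246.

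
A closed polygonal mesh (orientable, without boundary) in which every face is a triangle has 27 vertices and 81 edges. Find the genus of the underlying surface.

1

Every face is a triangle and each edge borders two faces, so 3F = 2·81, giving F = 54.
χ = V − E + F = 27 − 81 + 54 = 0.
For a closed orientable surface χ = 2 − 2g, so g = (2 − (0))/2 = 1.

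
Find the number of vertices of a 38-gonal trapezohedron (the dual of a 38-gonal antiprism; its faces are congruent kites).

The n-trapezohedron (dual of the n-antiprism) has V = 2·38 + 2 = 78, E = 4·38 = 152, F = 2·38 = 76.

78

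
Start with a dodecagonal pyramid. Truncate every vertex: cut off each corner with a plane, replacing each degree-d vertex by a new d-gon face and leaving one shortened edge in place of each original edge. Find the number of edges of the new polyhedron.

72

The base solid has V = 13, E = 24, F = 13.
Truncation replaces each original edge-end by a new vertex, so V′ = 2E = 48.
Each original edge survives, and each old vertex of degree d contributes d new edges; summing degrees gives Σd = 2E, so E′ = E + 2E = 3E = 72.
Each original face survives and each original vertex becomes one new face: F′ = F + V = 26.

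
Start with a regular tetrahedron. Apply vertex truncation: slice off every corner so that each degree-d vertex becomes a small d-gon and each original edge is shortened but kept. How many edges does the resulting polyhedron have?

The base solid has V = 4, E = 6, F = 4.
Truncation replaces each original edge-end by a new vertex, so V′ = 2E = 12.
Each original edge survives, and each old vertex of degree d contributes d new edges; summing degrees gives Σd = 2E, so E′ = E + 2E = 3E = 18.
Each original face survives and each original vertex becomes one new face: F′ = F + V = 8.

18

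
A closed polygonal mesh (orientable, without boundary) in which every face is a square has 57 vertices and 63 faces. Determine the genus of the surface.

4

Every face is a square, so 2E = 4·63 = 252, giving E = 126.
χ = V − E + F = 57 − 126 + 63 = -6.
For a closed orientable surface χ = 2 − 2g, so g = (2 − (-6))/2 = 4.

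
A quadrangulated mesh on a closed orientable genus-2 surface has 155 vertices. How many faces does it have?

157

χ = 2 − 2·2 = -2, and every face is a square so 4F = 2E.
V − E + F = -2 with E = 4F/2 gives 155 − (4/2 − 1)·F = -2, so F = 157 and E = 314.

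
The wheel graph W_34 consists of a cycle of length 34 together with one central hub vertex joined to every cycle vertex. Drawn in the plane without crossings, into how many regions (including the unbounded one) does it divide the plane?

W_34 has V = 34 + 1 = 35 vertices and E = 2·34 = 68 edges.
By Euler's formula F = 2 − V + E = 2 − 35 + 68 = 35.

35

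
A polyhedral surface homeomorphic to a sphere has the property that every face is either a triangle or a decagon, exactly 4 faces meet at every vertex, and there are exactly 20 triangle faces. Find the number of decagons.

Let x be the number of decagons; then F = 20 + x.
Edge–face incidences: 2E = 3·20 + 10·x = 60 + 10x.
Every vertex has degree 4, so 4V = 2E.
Euler: V − E + F = 2 ⇒ (2E)/4 − E + (20 + x) = 2.
Multiply by 8: 2·(2E) − 4·(2E) + 8·(20 + x) = 16, i.e. 160 + 8x − 2·(60 + 10x) = 16.
Collecting terms: −12x + 40 = 16, so −12x = −24, so x = 2.
Then 2E = 60 + 10·2 = 80, so E = 40, V = 2E/4 = 20, F = 20 + 2 = 22.

2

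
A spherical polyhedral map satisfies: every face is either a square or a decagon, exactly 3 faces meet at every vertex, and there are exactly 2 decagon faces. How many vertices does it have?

Let x be the number of squares; then F = 2 + x.
Edge–face incidences: 2E = 10·2 + 4·x = 20 + 4x.
Every vertex has degree 3, so 3V = 2E.
Euler: V − E + F = 2 ⇒ (2E)/3 − E + (2 + x) = 2.
Multiply by 6: 2·(2E) − 3·(2E) + 6·(2 + x) = 12, i.e. 12 + 6x − (20 + 4x) = 12.
Collecting terms: 2x − 8 = 12, so 2x = 20, so x = 10.
Then 2E = 20 + 4·10 = 60, so E = 30, V = 2E/3 = 20, F = 2 + 10 = 12.

20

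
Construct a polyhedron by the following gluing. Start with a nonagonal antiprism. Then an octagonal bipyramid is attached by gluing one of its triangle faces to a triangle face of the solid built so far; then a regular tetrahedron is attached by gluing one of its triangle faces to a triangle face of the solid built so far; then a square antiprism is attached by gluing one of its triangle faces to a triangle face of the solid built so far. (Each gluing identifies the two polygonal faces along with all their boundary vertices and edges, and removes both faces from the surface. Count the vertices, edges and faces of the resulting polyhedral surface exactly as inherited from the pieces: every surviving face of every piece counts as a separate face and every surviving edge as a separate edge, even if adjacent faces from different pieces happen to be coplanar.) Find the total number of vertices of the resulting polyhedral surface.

31

A nonagonal antiprism: V=18, E=36, F=20.
Attach an octagonal bipyramid (V=10, E=24, F=16) along a 3-gon: merge 3 vertices and 3 edges, delete both glued faces → V=25, E=57, F=34.
Attach a regular tetrahedron (V=4, E=6, F=4) along a 3-gon: merge 3 vertices and 3 edges, delete both glued faces → V=26, E=60, F=36.
Attach a square antiprism (V=8, E=16, F=10) along a 3-gon: merge 3 vertices and 3 edges, delete both glued faces → V=31, E=73, F=44.
Check: V − E + F = 31 − 73 + 44 = 2.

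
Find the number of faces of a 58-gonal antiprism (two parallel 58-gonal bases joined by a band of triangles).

An antiprism on an n-gon has two n-gon caps and 2n triangles: V = 2·58 = 116, E = 4·58 = 232, F = 2·58 + 2 = 118.

118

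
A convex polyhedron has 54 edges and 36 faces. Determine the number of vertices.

Here V − E + F = 2.
V = 2 + E − F = 2 + 54 − 36 = 20.

20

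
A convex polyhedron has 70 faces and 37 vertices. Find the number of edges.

105

Here V − E + F = 2.
E = V + F − (2) = 37 + 70 − (2) = 105.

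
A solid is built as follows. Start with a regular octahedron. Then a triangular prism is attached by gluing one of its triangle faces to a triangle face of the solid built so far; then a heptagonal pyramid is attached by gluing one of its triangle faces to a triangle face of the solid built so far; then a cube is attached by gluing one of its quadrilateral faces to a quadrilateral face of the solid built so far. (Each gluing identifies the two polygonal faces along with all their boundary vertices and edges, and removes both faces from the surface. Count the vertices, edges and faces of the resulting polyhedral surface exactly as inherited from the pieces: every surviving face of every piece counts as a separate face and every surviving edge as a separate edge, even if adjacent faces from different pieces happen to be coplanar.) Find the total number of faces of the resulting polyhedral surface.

A regular octahedron: V=6, E=12, F=8.
Attach a triangular prism (V=6, E=9, F=5) along a 3-gon: merge 3 vertices and 3 edges, delete both glued faces → V=9, E=18, F=11.
Attach a heptagonal pyramid (V=8, E=14, F=8) along a 3-gon: merge 3 vertices and 3 edges, delete both glued faces → V=14, E=29, F=17.
Attach a cube (V=8, E=12, F=6) along a 4-gon: merge 4 vertices and 4 edges, delete both glued faces → V=18, E=37, F=21.
Check: V − E + F = 18 − 37 + 21 = 2.

21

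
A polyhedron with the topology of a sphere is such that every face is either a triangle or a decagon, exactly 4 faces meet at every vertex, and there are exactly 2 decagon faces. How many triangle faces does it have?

20

Let x be the number of triangles; then F = 2 + x.
Edge–face incidences: 2E = 10·2 + 3·x = 20 + 3x.
Every vertex has degree 4, so 4V = 2E.
Euler: V − E + F = 2 ⇒ (2E)/4 − E + (2 + x) = 2.
Multiply by 8: 2·(2E) − 4·(2E) + 8·(2 + x) = 16, i.e. 16 + 8x − 2·(20 + 3x) = 16.
Collecting terms: 2x − 24 = 16, so 2x = 40, so x = 20.
Then 2E = 20 + 3·20 = 80, so E = 40, V = 2E/4 = 20, F = 2 + 20 = 22.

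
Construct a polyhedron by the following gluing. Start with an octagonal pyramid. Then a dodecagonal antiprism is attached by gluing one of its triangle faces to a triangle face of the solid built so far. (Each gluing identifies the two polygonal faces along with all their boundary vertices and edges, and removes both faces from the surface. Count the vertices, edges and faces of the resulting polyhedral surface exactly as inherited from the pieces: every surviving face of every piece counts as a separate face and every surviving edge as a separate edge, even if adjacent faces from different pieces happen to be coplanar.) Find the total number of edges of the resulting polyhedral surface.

61

An octagonal pyramid: V=9, E=16, F=9.
Attach a dodecagonal antiprism (V=24, E=48, F=26) along a 3-gon: merge 3 vertices and 3 edges, delete both glued faces → V=30, E=61, F=33.
Check: V − E + F = 30 − 61 + 33 = 2.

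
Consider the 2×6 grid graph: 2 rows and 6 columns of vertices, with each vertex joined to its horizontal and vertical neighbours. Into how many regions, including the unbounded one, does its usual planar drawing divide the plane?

The grid has V = 2·6 = 12 vertices and E = 2·5 + 6·1 = 16 edges.
F = 2 − V + E = 2 − 12 + 16 = 6.

6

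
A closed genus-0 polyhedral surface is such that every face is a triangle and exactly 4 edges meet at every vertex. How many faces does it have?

8

Each face has 3 edges and each edge borders two faces, so 2E = 3F.
Each vertex has degree 4, so 4V = 2E and hence V = 3F/4.
Euler: V − E + F = 2 ⇒ (3F/4) − (3F/2) + F = 2.
Multiply by 8: (6 − 12 + 8)F = 16, i.e. 2F = 16.
So F = 8, E = 3·8/2 = 12, V = 3·8/4 = 6.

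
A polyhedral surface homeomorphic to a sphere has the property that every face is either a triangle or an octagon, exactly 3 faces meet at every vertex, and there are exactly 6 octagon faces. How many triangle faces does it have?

8

Let x be the number of triangles; then F = 6 + x.
Edge–face incidences: 2E = 8·6 + 3·x = 48 + 3x.
Every vertex has degree 3, so 3V = 2E.
Euler: V − E + F = 2 ⇒ (2E)/3 − E + (6 + x) = 2.
Multiply by 6: 2·(2E) − 3·(2E) + 6·(6 + x) = 12, i.e. 36 + 6x − (48 + 3x) = 12.
Collecting terms: 3x − 12 = 12, so 3x = 24, so x = 8.
Then 2E = 48 + 3·8 = 72, so E = 36, V = 2E/3 = 24, F = 6 + 8 = 14.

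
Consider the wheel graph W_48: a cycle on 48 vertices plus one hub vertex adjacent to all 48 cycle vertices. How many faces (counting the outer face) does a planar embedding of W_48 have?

49

W_48 has V = 48 + 1 = 49 vertices and E = 2·48 = 96 edges.
By Euler's formula F = 2 − V + E = 2 − 49 + 96 = 49.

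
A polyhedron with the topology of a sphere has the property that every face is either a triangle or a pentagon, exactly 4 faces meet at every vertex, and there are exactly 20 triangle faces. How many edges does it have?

60

Let x be the number of pentagons; then F = 20 + x.
Edge–face incidences: 2E = 3·20 + 5·x = 60 + 5x.
Every vertex has degree 4, so 4V = 2E.
Euler: V − E + F = 2 ⇒ (2E)/4 − E + (20 + x) = 2.
Multiply by 8: 2·(2E) − 4·(2E) + 8·(20 + x) = 16, i.e. 160 + 8x − 2·(60 + 5x) = 16.
Collecting terms: −2x + 40 = 16, so −2x = −24, so x = 12.
Then 2E = 60 + 5·12 = 120, so E = 60, V = 2E/4 = 30, F = 20 + 12 = 32.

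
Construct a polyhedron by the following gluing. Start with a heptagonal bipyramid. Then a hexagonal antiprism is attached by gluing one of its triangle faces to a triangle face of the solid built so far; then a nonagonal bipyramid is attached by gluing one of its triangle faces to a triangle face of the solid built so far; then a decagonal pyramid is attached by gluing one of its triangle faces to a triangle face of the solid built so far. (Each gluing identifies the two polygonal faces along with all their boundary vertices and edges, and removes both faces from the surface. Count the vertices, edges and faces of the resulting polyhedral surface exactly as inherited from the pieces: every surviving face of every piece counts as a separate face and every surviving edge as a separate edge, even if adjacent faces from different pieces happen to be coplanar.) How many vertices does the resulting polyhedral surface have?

34

A heptagonal bipyramid: V=9, E=21, F=14.
Attach a hexagonal antiprism (V=12, E=24, F=14) along a 3-gon: merge 3 vertices and 3 edges, delete both glued faces → V=18, E=42, F=26.
Attach a nonagonal bipyramid (V=11, E=27, F=18) along a 3-gon: merge 3 vertices and 3 edges, delete both glued faces → V=26, E=66, F=42.
Attach a decagonal pyramid (V=11, E=20, F=11) along a 3-gon: merge 3 vertices and 3 edges, delete both glued faces → V=34, E=83, F=51.
Check: V − E + F = 34 − 83 + 51 = 2.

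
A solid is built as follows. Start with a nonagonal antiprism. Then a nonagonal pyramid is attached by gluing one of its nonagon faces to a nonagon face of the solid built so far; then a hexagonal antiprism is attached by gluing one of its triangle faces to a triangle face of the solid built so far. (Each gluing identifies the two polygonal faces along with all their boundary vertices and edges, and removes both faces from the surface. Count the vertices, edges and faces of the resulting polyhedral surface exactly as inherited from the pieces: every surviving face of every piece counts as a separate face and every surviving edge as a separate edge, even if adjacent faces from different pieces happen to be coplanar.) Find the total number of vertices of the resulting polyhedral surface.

A nonagonal antiprism: V=18, E=36, F=20.
Attach a nonagonal pyramid (V=10, E=18, F=10) along a 9-gon: merge 9 vertices and 9 edges, delete both glued faces → V=19, E=45, F=28.
Attach a hexagonal antiprism (V=12, E=24, F=14) along a 3-gon: merge 3 vertices and 3 edges, delete both glued faces → V=28, E=66, F=40.
Check: V − E + F = 28 − 66 + 40 = 2.

28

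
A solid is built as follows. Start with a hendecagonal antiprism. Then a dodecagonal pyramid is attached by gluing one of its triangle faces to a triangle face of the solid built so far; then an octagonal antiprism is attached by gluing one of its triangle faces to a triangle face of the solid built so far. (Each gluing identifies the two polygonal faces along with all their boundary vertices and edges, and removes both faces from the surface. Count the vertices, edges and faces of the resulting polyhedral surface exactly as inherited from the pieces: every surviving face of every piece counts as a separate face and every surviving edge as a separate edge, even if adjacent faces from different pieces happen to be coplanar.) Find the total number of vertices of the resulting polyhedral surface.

45

A hendecagonal antiprism: V=22, E=44, F=24.
Attach a dodecagonal pyramid (V=13, E=24, F=13) along a 3-gon: merge 3 vertices and 3 edges, delete both glued faces → V=32, E=65, F=35.
Attach an octagonal antiprism (V=16, E=32, F=18) along a 3-gon: merge 3 vertices and 3 edges, delete both glued faces → V=45, E=94, F=51.
Check: V − E + F = 45 − 94 + 51 = 2.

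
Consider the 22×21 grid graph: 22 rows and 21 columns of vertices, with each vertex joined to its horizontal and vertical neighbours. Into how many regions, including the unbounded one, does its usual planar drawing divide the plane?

The grid has V = 22·21 = 462 vertices and E = 22·20 + 21·21 = 881 edges.
F = 2 − V + E = 2 − 462 + 881 = 421.

421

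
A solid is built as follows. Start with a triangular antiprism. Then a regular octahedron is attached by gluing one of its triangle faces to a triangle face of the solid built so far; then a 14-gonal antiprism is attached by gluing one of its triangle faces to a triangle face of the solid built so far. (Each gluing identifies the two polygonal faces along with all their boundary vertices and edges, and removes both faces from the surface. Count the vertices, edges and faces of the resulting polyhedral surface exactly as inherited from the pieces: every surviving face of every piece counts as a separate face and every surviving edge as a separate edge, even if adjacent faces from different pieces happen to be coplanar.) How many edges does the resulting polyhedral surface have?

A triangular antiprism: V=6, E=12, F=8.
Attach a regular octahedron (V=6, E=12, F=8) along a 3-gon: merge 3 vertices and 3 edges, delete both glued faces → V=9, E=21, F=14.
Attach a 14-gonal antiprism (V=28, E=56, F=30) along a 3-gon: merge 3 vertices and 3 edges, delete both glued faces → V=34, E=74, F=42.
Check: V − E + F = 34 − 74 + 42 = 2.

74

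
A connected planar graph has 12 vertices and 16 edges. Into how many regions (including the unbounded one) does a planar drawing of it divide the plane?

6

Euler's formula for a connected plane graph: V − E + F = 2, so F = 2 − 12 + 16 = 6.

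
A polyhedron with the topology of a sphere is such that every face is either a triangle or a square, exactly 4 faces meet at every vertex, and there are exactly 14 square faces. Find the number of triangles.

8

Let x be the number of triangles; then F = 14 + x.
Edge–face incidences: 2E = 4·14 + 3·x = 56 + 3x.
Every vertex has degree 4, so 4V = 2E.
Euler: V − E + F = 2 ⇒ (2E)/4 − E + (14 + x) = 2.
Multiply by 8: 2·(2E) − 4·(2E) + 8·(14 + x) = 16, i.e. 112 + 8x − 2·(56 + 3x) = 16.
Collecting terms: 2x = 16, so x = 8.
Then 2E = 56 + 3·8 = 80, so E = 40, V = 2E/4 = 20, F = 14 + 8 = 22.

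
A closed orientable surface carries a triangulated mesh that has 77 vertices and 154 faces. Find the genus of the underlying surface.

Every face is a triangle, so 2E = 3·154 = 462, giving E = 231.
χ = V − E + F = 77 − 231 + 154 = 0.
For a closed orientable surface χ = 2 − 2g, so g = (2 − (0))/2 = 1.

1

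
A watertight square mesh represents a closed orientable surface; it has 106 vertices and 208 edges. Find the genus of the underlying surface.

Every face is a square and each edge borders two faces, so 4F = 2·208, giving F = 104.
χ = V − E + F = 106 − 208 + 104 = 2.
For a closed orientable surface χ = 2 − 2g, so g = (2 − (2))/2 = 0.

0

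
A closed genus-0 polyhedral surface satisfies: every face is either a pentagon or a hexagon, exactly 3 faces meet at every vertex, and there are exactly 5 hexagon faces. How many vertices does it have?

30

Let x be the number of pentagons; then F = 5 + x.
Edge–face incidences: 2E = 6·5 + 5·x = 30 + 5x.
Every vertex has degree 3, so 3V = 2E.
Euler: V − E + F = 2 ⇒ (2E)/3 − E + (5 + x) = 2.
Multiply by 6: 2·(2E) − 3·(2E) + 6·(5 + x) = 12, i.e. 30 + 6x − (30 + 5x) = 12.
Collecting terms: x = 12.
Then 2E = 30 + 5·12 = 90, so E = 45, V = 2E/3 = 30, F = 5 + 12 = 17.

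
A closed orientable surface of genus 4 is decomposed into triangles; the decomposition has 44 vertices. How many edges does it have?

χ = 2 − 2·4 = -6, and every face is a triangle so 3F = 2E.
V − E + F = -6 with E = 3F/2 gives 44 − (3/2 − 1)·F = -6, so F = 100 and E = 150.

150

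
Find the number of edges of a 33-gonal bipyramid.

A bipyramid over an n-gon has 2n triangular faces and n + 2 vertices: V = 33 + 2 = 35, E = 3·33 = 99, F = 2·33 = 66.

99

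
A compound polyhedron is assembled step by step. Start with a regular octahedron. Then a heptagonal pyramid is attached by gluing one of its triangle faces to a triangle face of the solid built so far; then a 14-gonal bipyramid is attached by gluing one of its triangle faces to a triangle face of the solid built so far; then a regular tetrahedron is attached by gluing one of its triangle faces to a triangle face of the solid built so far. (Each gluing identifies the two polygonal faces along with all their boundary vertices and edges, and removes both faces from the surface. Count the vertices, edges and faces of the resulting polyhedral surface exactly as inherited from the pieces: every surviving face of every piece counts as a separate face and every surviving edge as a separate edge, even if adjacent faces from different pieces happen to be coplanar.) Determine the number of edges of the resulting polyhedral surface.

A regular octahedron: V=6, E=12, F=8.
Attach a heptagonal pyramid (V=8, E=14, F=8) along a 3-gon: merge 3 vertices and 3 edges, delete both glued faces → V=11, E=23, F=14.
Attach a 14-gonal bipyramid (V=16, E=42, F=28) along a 3-gon: merge 3 vertices and 3 edges, delete both glued faces → V=24, E=62, F=40.
Attach a regular tetrahedron (V=4, E=6, F=4) along a 3-gon: merge 3 vertices and 3 edges, delete both glued faces → V=25, E=65, F=42.
Check: V − E + F = 25 − 65 + 42 = 2.

65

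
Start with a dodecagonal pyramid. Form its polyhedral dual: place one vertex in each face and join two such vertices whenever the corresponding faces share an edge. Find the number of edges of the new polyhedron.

The base solid has V = 13, E = 24, F = 13.
The dual swaps V and F and preserves E: V′ = F = 13, E′ = E = 24, F′ = V = 13.

24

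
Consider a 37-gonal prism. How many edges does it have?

111

A prism on an n-gon has two n-gon bases and n rectangular sides: V = 2·37 = 74, E = 3·37 = 111, F = 37 + 2 = 39.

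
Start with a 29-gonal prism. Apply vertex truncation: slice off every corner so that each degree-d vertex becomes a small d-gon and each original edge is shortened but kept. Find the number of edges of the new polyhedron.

The base solid has V = 58, E = 87, F = 31.
Truncation replaces each original edge-end by a new vertex, so V′ = 2E = 174.
Each original edge survives, and each old vertex of degree d contributes d new edges; summing degrees gives Σd = 2E, so E′ = E + 2E = 3E = 261.
Each original face survives and each original vertex becomes one new face: F′ = F + V = 89.

261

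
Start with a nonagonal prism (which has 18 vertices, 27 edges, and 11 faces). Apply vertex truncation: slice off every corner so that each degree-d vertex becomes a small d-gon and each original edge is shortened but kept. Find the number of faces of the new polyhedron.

Truncation replaces each original edge-end by a new vertex, so V′ = 2E = 54.
Each original edge survives, and each old vertex of degree d contributes d new edges; summing degrees gives Σd = 2E, so E′ = E + 2E = 3E = 81.
Each original face survives and each original vertex becomes one new face: F′ = F + V = 29.

29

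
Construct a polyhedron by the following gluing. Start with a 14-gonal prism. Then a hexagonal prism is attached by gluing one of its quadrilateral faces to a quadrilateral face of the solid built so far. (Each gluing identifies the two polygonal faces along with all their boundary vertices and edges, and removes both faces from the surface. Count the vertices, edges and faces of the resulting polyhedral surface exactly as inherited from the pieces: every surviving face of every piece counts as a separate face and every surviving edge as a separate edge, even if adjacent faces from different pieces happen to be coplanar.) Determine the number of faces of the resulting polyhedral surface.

A 14-gonal prism: V=28, E=42, F=16.
Attach a hexagonal prism (V=12, E=18, F=8) along a 4-gon: merge 4 vertices and 4 edges, delete both glued faces → V=36, E=56, F=22.
Check: V − E + F = 36 − 56 + 22 = 2.

22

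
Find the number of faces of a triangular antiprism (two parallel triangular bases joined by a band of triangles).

An antiprism on an n-gon has two n-gon caps and 2n triangles: V = 2·3 = 6, E = 4·3 = 12, F = 2·3 + 2 = 8.
Check: V − E + F = 6 − 12 + 8 = 2.

8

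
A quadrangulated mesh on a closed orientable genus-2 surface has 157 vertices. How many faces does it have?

159

χ = 2 − 2·2 = -2, and every face is a square so 4F = 2E.
V − E + F = -2 with E = 4F/2 gives 157 − (4/2 − 1)·F = -2, so F = 159 and E = 318.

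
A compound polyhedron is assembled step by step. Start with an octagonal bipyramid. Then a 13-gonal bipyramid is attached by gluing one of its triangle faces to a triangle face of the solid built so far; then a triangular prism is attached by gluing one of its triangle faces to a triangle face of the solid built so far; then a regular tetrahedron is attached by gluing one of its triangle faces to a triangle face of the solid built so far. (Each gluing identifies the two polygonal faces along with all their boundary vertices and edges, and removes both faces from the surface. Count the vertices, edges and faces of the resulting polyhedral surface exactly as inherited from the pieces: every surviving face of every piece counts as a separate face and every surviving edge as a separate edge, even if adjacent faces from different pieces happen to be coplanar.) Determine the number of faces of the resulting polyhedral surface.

45

An octagonal bipyramid: V=10, E=24, F=16.
Attach a 13-gonal bipyramid (V=15, E=39, F=26) along a 3-gon: merge 3 vertices and 3 edges, delete both glued faces → V=22, E=60, F=40.
Attach a triangular prism (V=6, E=9, F=5) along a 3-gon: merge 3 vertices and 3 edges, delete both glued faces → V=25, E=66, F=43.
Attach a regular tetrahedron (V=4, E=6, F=4) along a 3-gon: merge 3 vertices and 3 edges, delete both glued faces → V=26, E=69, F=45.
Check: V − E + F = 26 − 69 + 45 = 2.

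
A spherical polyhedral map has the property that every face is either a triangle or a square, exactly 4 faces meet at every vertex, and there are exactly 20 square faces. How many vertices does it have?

Let x be the number of triangles; then F = 20 + x.
Edge–face incidences: 2E = 4·20 + 3·x = 80 + 3x.
Every vertex has degree 4, so 4V = 2E.
Euler: V − E + F = 2 ⇒ (2E)/4 − E + (20 + x) = 2.
Multiply by 8: 2·(2E) − 4·(2E) + 8·(20 + x) = 16, i.e. 160 + 8x − 2·(80 + 3x) = 16.
Collecting terms: 2x = 16, so x = 8.
Then 2E = 80 + 3·8 = 104, so E = 52, V = 2E/4 = 26, F = 20 + 8 = 28.

26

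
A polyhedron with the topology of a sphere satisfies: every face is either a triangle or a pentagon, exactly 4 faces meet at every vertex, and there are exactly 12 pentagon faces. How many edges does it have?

Let x be the number of triangles; then F = 12 + x.
Edge–face incidences: 2E = 5·12 + 3·x = 60 + 3x.
Every vertex has degree 4, so 4V = 2E.
Euler: V − E + F = 2 ⇒ (2E)/4 − E + (12 + x) = 2.
Multiply by 8: 2·(2E) − 4·(2E) + 8·(12 + x) = 16, i.e. 96 + 8x − 2·(60 + 3x) = 16.
Collecting terms: 2x − 24 = 16, so 2x = 40, so x = 20.
Then 2E = 60 + 3·20 = 120, so E = 60, V = 2E/4 = 30, F = 12 + 20 = 32.

60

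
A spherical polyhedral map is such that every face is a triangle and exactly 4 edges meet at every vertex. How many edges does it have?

12

Each face has 3 edges and each edge borders two faces, so 2E = 3F.
Each vertex has degree 4, so 4V = 2E and hence V = 3F/4.
Euler: V − E + F = 2 ⇒ (3F/4) − (3F/2) + F = 2.
Multiply by 8: (6 − 12 + 8)F = 16, i.e. 2F = 16.
So F = 8, E = 3·8/2 = 12, V = 3·8/4 = 6.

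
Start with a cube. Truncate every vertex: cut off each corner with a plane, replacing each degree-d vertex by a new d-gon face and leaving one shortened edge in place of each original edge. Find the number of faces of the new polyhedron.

The base solid has V = 8, E = 12, F = 6.
Truncation replaces each original edge-end by a new vertex, so V′ = 2E = 24.
Each original edge survives, and each old vertex of degree d contributes d new edges; summing degrees gives Σd = 2E, so E′ = E + 2E = 3E = 36.
Each original face survives and each original vertex becomes one new face: F′ = F + V = 14.

14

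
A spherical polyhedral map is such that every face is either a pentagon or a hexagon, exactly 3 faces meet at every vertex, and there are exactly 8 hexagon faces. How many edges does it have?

54

Let x be the number of pentagons; then F = 8 + x.
Edge–face incidences: 2E = 6·8 + 5·x = 48 + 5x.
Every vertex has degree 3, so 3V = 2E.
Euler: V − E + F = 2 ⇒ (2E)/3 − E + (8 + x) = 2.
Multiply by 6: 2·(2E) − 3·(2E) + 6·(8 + x) = 12, i.e. 48 + 6x − (48 + 5x) = 12.
Collecting terms: x = 12.
Then 2E = 48 + 5·12 = 108, so E = 54, V = 2E/3 = 36, F = 8 + 12 = 20.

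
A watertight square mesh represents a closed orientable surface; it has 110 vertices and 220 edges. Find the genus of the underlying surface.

1

Every face is a square and each edge borders two faces, so 4F = 2·220, giving F = 110.
χ = V − E + F = 110 − 220 + 110 = 0.
For a closed orientable surface χ = 2 − 2g, so g = (2 − (0))/2 = 1.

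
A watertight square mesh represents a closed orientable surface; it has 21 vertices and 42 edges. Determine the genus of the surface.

1

Every face is a square and each edge borders two faces, so 4F = 2·42, giving F = 21.
χ = V − E + F = 21 − 42 + 21 = 0.
For a closed orientable surface χ = 2 − 2g, so g = (2 − (0))/2 = 1.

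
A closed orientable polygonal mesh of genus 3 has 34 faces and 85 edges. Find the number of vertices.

For a closed orientable surface of genus 3, χ = 2 − 2·3 = -4.
V = -4 + E − F = -4 + 85 − 34 = 47.

47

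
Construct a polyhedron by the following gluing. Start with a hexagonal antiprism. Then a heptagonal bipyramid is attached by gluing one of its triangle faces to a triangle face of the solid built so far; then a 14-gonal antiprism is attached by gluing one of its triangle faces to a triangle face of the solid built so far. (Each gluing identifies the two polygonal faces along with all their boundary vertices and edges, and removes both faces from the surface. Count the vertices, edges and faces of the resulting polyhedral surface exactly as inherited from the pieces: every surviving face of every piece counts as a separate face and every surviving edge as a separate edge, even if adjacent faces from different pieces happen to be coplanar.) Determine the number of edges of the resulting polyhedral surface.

95

A hexagonal antiprism: V=12, E=24, F=14.
Attach a heptagonal bipyramid (V=9, E=21, F=14) along a 3-gon: merge 3 vertices and 3 edges, delete both glued faces → V=18, E=42, F=26.
Attach a 14-gonal antiprism (V=28, E=56, F=30) along a 3-gon: merge 3 vertices and 3 edges, delete both glued faces → V=43, E=95, F=54.
Check: V − E + F = 43 − 95 + 54 = 2.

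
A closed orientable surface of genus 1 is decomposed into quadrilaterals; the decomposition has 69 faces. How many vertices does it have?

69

χ = 2 − 2·1 = 0, and every face is a square so 4F = 2E.
E = 4·69/2 = 138. Then V = 0 + E − F = 0 + 138 − 69 = 69.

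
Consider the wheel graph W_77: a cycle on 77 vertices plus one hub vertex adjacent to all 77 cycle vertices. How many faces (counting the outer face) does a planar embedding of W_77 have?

78

W_77 has V = 77 + 1 = 78 vertices and E = 2·77 = 154 edges.
By Euler's formula F = 2 − V + E = 2 − 78 + 154 = 78.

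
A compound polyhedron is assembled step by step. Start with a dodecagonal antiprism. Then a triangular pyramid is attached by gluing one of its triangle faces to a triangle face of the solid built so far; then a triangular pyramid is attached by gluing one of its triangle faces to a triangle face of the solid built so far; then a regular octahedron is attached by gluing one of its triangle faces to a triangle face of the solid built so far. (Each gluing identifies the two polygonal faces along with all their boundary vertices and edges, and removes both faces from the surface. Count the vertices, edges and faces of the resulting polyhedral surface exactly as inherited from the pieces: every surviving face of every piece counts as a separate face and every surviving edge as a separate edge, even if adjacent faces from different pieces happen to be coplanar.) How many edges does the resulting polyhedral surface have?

A dodecagonal antiprism: V=24, E=48, F=26.
Attach a triangular pyramid (V=4, E=6, F=4) along a 3-gon: merge 3 vertices and 3 edges, delete both glued faces → V=25, E=51, F=28.
Attach a triangular pyramid (V=4, E=6, F=4) along a 3-gon: merge 3 vertices and 3 edges, delete both glued faces → V=26, E=54, F=30.
Attach a regular octahedron (V=6, E=12, F=8) along a 3-gon: merge 3 vertices and 3 edges, delete both glued faces → V=29, E=63, F=36.
Check: V − E + F = 29 − 63 + 36 = 2.

63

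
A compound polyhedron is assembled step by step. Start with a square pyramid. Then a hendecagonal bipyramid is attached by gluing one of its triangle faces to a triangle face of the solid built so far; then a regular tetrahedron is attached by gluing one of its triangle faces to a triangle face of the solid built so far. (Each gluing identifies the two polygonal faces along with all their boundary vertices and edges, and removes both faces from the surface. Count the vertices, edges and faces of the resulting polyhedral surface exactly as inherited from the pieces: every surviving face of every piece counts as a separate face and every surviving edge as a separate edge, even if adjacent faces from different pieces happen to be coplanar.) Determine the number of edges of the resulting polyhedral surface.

41

A square pyramid: V=5, E=8, F=5.
Attach a hendecagonal bipyramid (V=13, E=33, F=22) along a 3-gon: merge 3 vertices and 3 edges, delete both glued faces → V=15, E=38, F=25.
Attach a regular tetrahedron (V=4, E=6, F=4) along a 3-gon: merge 3 vertices and 3 edges, delete both glued faces → V=16, E=41, F=27.
Check: V − E + F = 16 − 41 + 27 = 2.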